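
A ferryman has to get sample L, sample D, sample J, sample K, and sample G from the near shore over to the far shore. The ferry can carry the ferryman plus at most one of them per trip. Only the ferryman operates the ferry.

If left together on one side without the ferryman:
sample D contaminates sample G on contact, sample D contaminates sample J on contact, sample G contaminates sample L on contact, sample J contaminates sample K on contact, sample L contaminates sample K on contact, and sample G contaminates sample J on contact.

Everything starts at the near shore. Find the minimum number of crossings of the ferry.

Whatever the first load, the items left behind include a forbidden pair without the ferryman. No opening move is safe, so no plan exists.

impossible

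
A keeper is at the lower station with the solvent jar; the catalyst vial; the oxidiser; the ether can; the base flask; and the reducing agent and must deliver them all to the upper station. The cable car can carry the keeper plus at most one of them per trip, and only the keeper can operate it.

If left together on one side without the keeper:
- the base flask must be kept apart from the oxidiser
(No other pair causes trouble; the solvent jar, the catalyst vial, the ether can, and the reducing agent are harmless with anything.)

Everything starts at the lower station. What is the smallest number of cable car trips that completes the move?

Counting alone: the keeper can take at most 1 across per trip to the upper station, so moving all 6 needs at least 6 loaded trips out, with a return between consecutive ones — at least 11 crossings.
The plan below uses exactly 11 crossings, so it is optimal:
1. Keeper goes to the upper station with the oxidiser.  [the lower station: the base flask, the catalyst vial, the ether can, the reducing agent, the solvent jar | the upper station: the oxidiser]
2. Keeper goes back to the lower station alone.  [the lower station: the base flask, the catalyst vial, the ether can, the reducing agent, the solvent jar | the upper station: the oxidiser]
3. Keeper goes to the upper station with the solvent jar.  [the lower station: the base flask, the catalyst vial, the ether can, the reducing agent | the upper station: the oxidiser, the solvent jar]
4. Keeper goes back to the lower station alone.  [the lower station: the base flask, the catalyst vial, the ether can, the reducing agent | the upper station: the oxidiser, the solvent jar]
5. Keeper goes to the upper station with the catalyst vial.  [the lower station: the base flask, the ether can, the reducing agent | the upper station: the catalyst vial, the oxidiser, the solvent jar]
6. Keeper goes back to the lower station alone.  [the lower station: the base flask, the ether can, the reducing agent | the upper station: the catalyst vial, the oxidiser, the solvent jar]
7. Keeper goes to the upper station with the ether can.  [the lower station: the base flask, the reducing agent | the upper station: the catalyst vial, the ether can, the oxidiser, the solvent jar]
8. Keeper goes back to the lower station alone.  [the lower station: the base flask, the reducing agent | the upper station: the catalyst vial, the ether can, the oxidiser, the solvent jar]
9. Keeper goes to the upper station with the reducing agent.  [the lower station: the base flask | the upper station: the catalyst vial, the ether can, the oxidiser, the reducing agent, the solvent jar]
10. Keeper goes back to the lower station alone.  [the lower station: the base flask | the upper station: the catalyst vial, the ether can, the oxidiser, the reducing agent, the solvent jar]
11. Keeper goes to the upper station with the base flask.  [the lower station: — | the upper station: the base flask, the catalyst vial, the ether can, the oxidiser, the reducing agent, the solvent jar]

11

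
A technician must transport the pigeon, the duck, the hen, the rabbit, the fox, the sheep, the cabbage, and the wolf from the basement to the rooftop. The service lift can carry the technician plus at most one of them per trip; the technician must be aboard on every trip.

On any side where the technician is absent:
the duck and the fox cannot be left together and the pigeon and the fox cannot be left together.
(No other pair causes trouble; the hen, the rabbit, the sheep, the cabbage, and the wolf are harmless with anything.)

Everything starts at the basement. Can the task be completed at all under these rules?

Yes

1. Technician goes to the rooftop with the fox.  [the basement: the cabbage, the duck, the hen, the pigeon, the rabbit, the sheep, the wolf | the rooftop: the fox]
2. Technician goes back to the basement alone.  [the basement: the cabbage, the duck, the hen, the pigeon, the rabbit, the sheep, the wolf | the rooftop: the fox]
3. Technician goes to the rooftop with the pigeon.  [the basement: the cabbage, the duck, the hen, the rabbit, the sheep, the wolf | the rooftop: the fox, the pigeon]
4. Technician goes back to the basement with the fox.  [the basement: the cabbage, the duck, the fox, the hen, the rabbit, the sheep, the wolf | the rooftop: the pigeon]
5. Technician goes to the rooftop with the duck.  [the basement: the cabbage, the fox, the hen, the rabbit, the sheep, the wolf | the rooftop: the duck, the pigeon]
6. Technician goes back to the basement alone.  [the basement: the cabbage, the fox, the hen, the rabbit, the sheep, the wolf | the rooftop: the duck, the pigeon]
7. Technician goes to the rooftop with the hen.  [the basement: the cabbage, the fox, the rabbit, the sheep, the wolf | the rooftop: the duck, the hen, the pigeon]
8. Technician goes back to the basement alone.  [the basement: the cabbage, the fox, the rabbit, the sheep, the wolf | the rooftop: the duck, the hen, the pigeon]
9. Technician goes to the rooftop with the rabbit.  [the basement: the cabbage, the fox, the sheep, the wolf | the rooftop: the duck, the hen, the pigeon, the rabbit]
10. Technician goes back to the basement alone.  [the basement: the cabbage, the fox, the sheep, the wolf | the rooftop: the duck, the hen, the pigeon, the rabbit]
11. Technician goes to the rooftop with the sheep.  [the basement: the cabbage, the fox, the wolf | the rooftop: the duck, the hen, the pigeon, the rabbit, the sheep]
12. Technician goes back to the basement alone.  [the basement: the cabbage, the fox, the wolf | the rooftop: the duck, the hen, the pigeon, the rabbit, the sheep]
13. Technician goes to the rooftop with the cabbage.  [the basement: the fox, the wolf | the rooftop: the cabbage, the duck, the hen, the pigeon, the rabbit, the sheep]
14. Technician goes back to the basement alone.  [the basement: the fox, the wolf | the rooftop: the cabbage, the duck, the hen, the pigeon, the rabbit, the sheep]
15. Technician goes to the rooftop with the wolf.  [the basement: the fox | the rooftop: the cabbage, the duck, the hen, the pigeon, the rabbit, the sheep, the wolf]
16. Technician goes back to the basement alone.  [the basement: the fox | the rooftop: the cabbage, the duck, the hen, the pigeon, the rabbit, the sheep, the wolf]
17. Technician goes to the rooftop with the fox.  [the basement: — | the rooftop: the cabbage, the duck, the fox, the hen, the pigeon, the rabbit, the sheep, the wolf]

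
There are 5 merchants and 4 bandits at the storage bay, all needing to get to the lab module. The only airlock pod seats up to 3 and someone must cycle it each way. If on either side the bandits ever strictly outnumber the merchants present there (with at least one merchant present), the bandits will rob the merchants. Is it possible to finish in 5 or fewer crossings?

No

Counting alone: each trip to the lab module takes at most 3 across and each return brings at least 1 back, so after t trips out (and t−1 returns) at most 3t − (t−1) of the 9 are across; that first reaches 9 at t = 4, so at least 7 crossings are needed.
Since 5 < 7, 5 crossings cannot be enough. (The shortest complete plan in fact takes 7:)
1. 3 bandits → the lab module.  (the storage bay: 5M 1B; the lab module: 0M 3B)
2. 1 bandit ← the storage bay.  (the storage bay: 5M 2B; the lab module: 0M 2B)
3. 3 merchants → the lab module.  (the storage bay: 2M 2B; the lab module: 3M 2B)
4. 1 merchant ← the storage bay.  (the storage bay: 3M 2B; the lab module: 2M 2B)
5. 2 merchants and 1 bandit → the lab module.  (the storage bay: 1M 1B; the lab module: 4M 3B)
6. 1 merchant ← the storage bay.  (the storage bay: 2M 1B; the lab module: 3M 3B)
7. 2 merchants and 1 bandit → the lab module.  (the storage bay: 0M 0B; the lab module: 5M 4B)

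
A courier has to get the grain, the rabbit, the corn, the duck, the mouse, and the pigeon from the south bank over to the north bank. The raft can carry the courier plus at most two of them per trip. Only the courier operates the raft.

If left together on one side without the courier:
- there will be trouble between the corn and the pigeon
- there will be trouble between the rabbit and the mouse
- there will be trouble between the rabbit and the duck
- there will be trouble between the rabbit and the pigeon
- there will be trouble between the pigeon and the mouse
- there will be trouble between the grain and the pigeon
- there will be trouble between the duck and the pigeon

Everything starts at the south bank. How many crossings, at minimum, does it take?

9

Counting alone: the courier can take at most 2 across per trip to the north bank, so moving all 6 needs at least 3 loaded trips out, with a return between consecutive ones — at least 5 crossings.
The safety rule pushes this higher. Following every safe sequence of crossings, the most of the 6 that can be at the north bank as the raft arrives there on crossings 5, 7 is 4, 5 respectively — never all 6.
So no plan with fewer than 9 crossings exists, and this one achieves 9:
1. Courier goes to the north bank with the pigeon and the rabbit.  [the south bank: the corn, the duck, the grain, the mouse | the north bank: the pigeon, the rabbit]
2. Courier goes back to the south bank with the rabbit.  [the south bank: the corn, the duck, the grain, the mouse, the rabbit | the north bank: the pigeon]
3. Courier goes to the north bank with the grain and the rabbit.  [the south bank: the corn, the duck, the mouse | the north bank: the grain, the pigeon, the rabbit]
4. Courier goes back to the south bank with the pigeon.  [the south bank: the corn, the duck, the mouse, the pigeon | the north bank: the grain, the rabbit]
5. Courier goes to the north bank with the corn and the pigeon.  [the south bank: the duck, the mouse | the north bank: the corn, the grain, the pigeon, the rabbit]
6. Courier goes back to the south bank with the pigeon.  [the south bank: the duck, the mouse, the pigeon | the north bank: the corn, the grain, the rabbit]
7. Courier goes to the north bank with the duck and the mouse.  [the south bank: the pigeon | the north bank: the corn, the duck, the grain, the mouse, the rabbit]
8. Courier goes back to the south bank with the rabbit.  [the south bank: the pigeon, the rabbit | the north bank: the corn, the duck, the grain, the mouse]
9. Courier goes to the north bank with the pigeon and the rabbit.  [the south bank: — | the north bank: the corn, the duck, the grain, the mouse, the pigeon, the rabbit]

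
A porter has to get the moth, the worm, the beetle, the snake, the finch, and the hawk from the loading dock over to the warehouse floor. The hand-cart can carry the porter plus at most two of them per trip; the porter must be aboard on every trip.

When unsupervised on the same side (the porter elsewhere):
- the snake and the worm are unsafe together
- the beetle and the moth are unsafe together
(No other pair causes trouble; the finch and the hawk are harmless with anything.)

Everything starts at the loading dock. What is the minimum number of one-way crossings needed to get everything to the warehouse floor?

5

Counting alone: the porter can take at most 2 across per trip to the warehouse floor, so moving all 6 needs at least 3 loaded trips out, with a return between consecutive ones — at least 5 crossings.
The plan below uses exactly 5 crossings, so it is optimal:
1. Porter goes to the warehouse floor with the moth and the worm.
2. Porter goes back to the loading dock alone.
3. Porter goes to the warehouse floor with the finch and the hawk.
4. Porter goes back to the loading dock alone.
5. Porter goes to the warehouse floor with the beetle and the snake.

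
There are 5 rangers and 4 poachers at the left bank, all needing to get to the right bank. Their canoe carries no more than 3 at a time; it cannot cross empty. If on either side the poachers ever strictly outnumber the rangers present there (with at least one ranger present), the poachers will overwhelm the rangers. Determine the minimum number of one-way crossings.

Counting alone: each trip to the right bank takes at most 3 across and each return brings at least 1 back, so after t trips out (and t−1 returns) at most 3t − (t−1) of the 9 are across; that first reaches 9 at t = 4, so at least 7 crossings are needed.
The plan below uses exactly 7 crossings, so it is optimal:
1. 3 poachers → the right bank.  (the left bank: 5R 1P; the right bank: 0R 3P)
2. 1 poacher ← the left bank.  (the left bank: 5R 2P; the right bank: 0R 2P)
3. 3 rangers → the right bank.  (the left bank: 2R 2P; the right bank: 3R 2P)
4. 1 ranger ← the left bank.  (the left bank: 3R 2P; the right bank: 2R 2P)
5. 2 rangers and 1 poacher → the right bank.  (the left bank: 1R 1P; the right bank: 4R 3P)
6. 1 ranger ← the left bank.  (the left bank: 2R 1P; the right bank: 3R 3P)
7. 2 rangers and 1 poacher → the right bank.  (the left bank: 0R 0P; the right bank: 5R 4P)

7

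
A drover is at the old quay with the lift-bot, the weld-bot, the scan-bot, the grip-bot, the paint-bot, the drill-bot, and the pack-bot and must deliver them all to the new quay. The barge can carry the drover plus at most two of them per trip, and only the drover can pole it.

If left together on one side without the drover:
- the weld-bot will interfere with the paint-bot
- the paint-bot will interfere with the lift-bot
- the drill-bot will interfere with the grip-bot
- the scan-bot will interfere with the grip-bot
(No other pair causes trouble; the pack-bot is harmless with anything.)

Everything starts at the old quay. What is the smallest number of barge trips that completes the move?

Counting alone: the drover can take at most 2 across per trip to the new quay, so moving all 7 needs at least 4 loaded trips out, with a return between consecutive ones — at least 7 crossings.
The safety rule pushes this higher. Following every safe sequence of crossings, the most of the 7 that can be at the new quay as the barge arrives there on crossing 7 is 6 — never all 7.
So no plan with fewer than 9 crossings exists, and this one achieves 9:
1. Drover goes to the new quay with the grip-bot and the paint-bot.  [the old quay: the drill-bot, the lift-bot, the pack-bot, the scan-bot, the weld-bot | the new quay: the grip-bot, the paint-bot]
2. Drover goes back to the old quay alone.  [the old quay: the drill-bot, the lift-bot, the pack-bot, the scan-bot, the weld-bot | the new quay: the grip-bot, the paint-bot]
3. Drover goes to the new quay with the lift-bot.  [the old quay: the drill-bot, the pack-bot, the scan-bot, the weld-bot | the new quay: the grip-bot, the lift-bot, the paint-bot]
4. Drover goes back to the old quay with the paint-bot.  [the old quay: the drill-bot, the pack-bot, the paint-bot, the scan-bot, the weld-bot | the new quay: the grip-bot, the lift-bot]
5. Drover goes to the new quay with the scan-bot and the weld-bot.  [the old quay: the drill-bot, the pack-bot, the paint-bot | the new quay: the grip-bot, the lift-bot, the scan-bot, the weld-bot]
6. Drover goes back to the old quay with the grip-bot.  [the old quay: the drill-bot, the grip-bot, the pack-bot, the paint-bot | the new quay: the lift-bot, the scan-bot, the weld-bot]
7. Drover goes to the new quay with the drill-bot and the pack-bot.  [the old quay: the grip-bot, the paint-bot | the new quay: the drill-bot, the lift-bot, the pack-bot, the scan-bot, the weld-bot]
8. Drover goes back to the old quay alone.  [the old quay: the grip-bot, the paint-bot | the new quay: the drill-bot, the lift-bot, the pack-bot, the scan-bot, the weld-bot]
9. Drover goes to the new quay with the grip-bot and the paint-bot.  [the old quay: — | the new quay: the drill-bot, the grip-bot, the lift-bot, the pack-bot, the paint-bot, the scan-bot, the weld-bot]

9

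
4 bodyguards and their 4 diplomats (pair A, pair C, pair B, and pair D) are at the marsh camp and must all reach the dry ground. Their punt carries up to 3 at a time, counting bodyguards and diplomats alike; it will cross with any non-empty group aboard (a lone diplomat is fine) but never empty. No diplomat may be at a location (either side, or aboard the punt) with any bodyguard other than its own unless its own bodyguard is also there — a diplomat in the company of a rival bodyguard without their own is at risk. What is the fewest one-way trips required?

9

Counting alone: each trip to the dry ground takes at most 3 across and each return brings at least 1 back, so after t trips out (and t−1 returns) at most 3t − (t−1) of the 8 are across; that first reaches 8 at t = 4, so at least 7 crossings are needed.
The safety rule pushes this higher. Following every safe sequence of crossings, the most of the 8 that can be at the dry ground as the punt arrives there on crossing 7 is 7 — never all 8.
So no plan with fewer than 9 crossings exists, and this one achieves 9:
1. bodyguard A and diplomat A cross → the dry ground.
2. bodyguard A crosses ← the marsh camp.
3. bodyguard A, bodyguard C, and diplomat C cross → the dry ground.
4. bodyguard A and diplomat A cross ← the marsh camp.
5. bodyguard A, bodyguard B, and bodyguard D cross → the dry ground.
6. diplomat C crosses ← the marsh camp.
7. diplomat A and diplomat C cross → the dry ground.
8. diplomat A crosses ← the marsh camp.
9. diplomat A, diplomat B, and diplomat D cross → the dry ground.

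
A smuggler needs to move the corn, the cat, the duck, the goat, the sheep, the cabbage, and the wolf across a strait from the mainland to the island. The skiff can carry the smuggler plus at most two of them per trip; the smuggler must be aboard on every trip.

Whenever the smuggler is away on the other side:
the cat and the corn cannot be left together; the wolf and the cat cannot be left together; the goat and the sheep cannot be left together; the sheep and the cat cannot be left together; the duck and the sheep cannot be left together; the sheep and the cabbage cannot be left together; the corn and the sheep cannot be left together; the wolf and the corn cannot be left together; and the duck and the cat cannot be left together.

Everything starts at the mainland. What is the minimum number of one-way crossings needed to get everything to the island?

impossible

Whatever the first load, the items left behind include a forbidden pair without the smuggler. No opening move is safe, so no plan exists.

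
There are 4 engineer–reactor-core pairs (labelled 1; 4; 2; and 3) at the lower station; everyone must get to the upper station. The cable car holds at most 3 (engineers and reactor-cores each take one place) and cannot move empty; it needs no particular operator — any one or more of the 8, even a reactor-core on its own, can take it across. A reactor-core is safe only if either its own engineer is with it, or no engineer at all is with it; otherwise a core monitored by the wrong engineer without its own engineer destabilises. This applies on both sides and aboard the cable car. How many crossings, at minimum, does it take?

9

Counting alone: each trip to the upper station takes at most 3 across and each return brings at least 1 back, so after t trips out (and t−1 returns) at most 3t − (t−1) of the 8 are across; that first reaches 8 at t = 4, so at least 7 crossings are needed.
The safety rule pushes this higher. Following every safe sequence of crossings, the most of the 8 that can be at the upper station as the cable car arrives there on crossing 7 is 7 — never all 8.
So no plan with fewer than 9 crossings exists, and this one achieves 9:
1. engineer 1 and reactor-core 1 cross → the upper station.
2. engineer 1 crosses ← the lower station.
3. engineer 1, engineer 4, and reactor-core 4 cross → the upper station.
4. engineer 1 and reactor-core 1 cross ← the lower station.
5. engineer 1, engineer 2, and engineer 3 cross → the upper station.
6. reactor-core 4 crosses ← the lower station.
7. reactor-core 1 and reactor-core 4 cross → the upper station.
8. reactor-core 1 crosses ← the lower station.
9. reactor-core 1, reactor-core 2, and reactor-core 3 cross → the upper station.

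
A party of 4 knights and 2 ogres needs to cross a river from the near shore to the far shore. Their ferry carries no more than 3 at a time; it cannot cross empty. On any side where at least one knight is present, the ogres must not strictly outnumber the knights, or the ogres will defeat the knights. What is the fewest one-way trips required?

5

Counting alone: each trip to the far shore takes at most 3 across and each return brings at least 1 back, so after t trips out (and t−1 returns) at most 3t − (t−1) of the 6 are across; that first reaches 6 at t = 3, so at least 5 crossings are needed.
The plan below uses exactly 5 crossings, so it is optimal:
1. 2 ogres → the far shore.  (the near shore: 4K 0O; the far shore: 0K 2O)
2. 1 ogre ← the near shore.  (the near shore: 4K 1O; the far shore: 0K 1O)
3. 2 knights and 1 ogre → the far shore.  (the near shore: 2K 0O; the far shore: 2K 2O)
4. 1 ogre ← the near shore.  (the near shore: 2K 1O; the far shore: 2K 1O)
5. 2 knights and 1 ogre → the far shore.  (the near shore: 0K 0O; the far shore: 4K 2O)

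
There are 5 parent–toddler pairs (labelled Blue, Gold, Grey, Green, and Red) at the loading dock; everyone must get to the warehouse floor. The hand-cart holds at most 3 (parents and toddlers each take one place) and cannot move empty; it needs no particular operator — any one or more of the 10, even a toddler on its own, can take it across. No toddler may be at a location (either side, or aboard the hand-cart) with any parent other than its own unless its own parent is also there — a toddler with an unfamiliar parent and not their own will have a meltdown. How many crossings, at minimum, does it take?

11

Counting alone: each trip to the warehouse floor takes at most 3 across and each return brings at least 1 back, so after t trips out (and t−1 returns) at most 3t − (t−1) of the 10 are across; that first reaches 10 at t = 5, so at least 9 crossings are needed.
The safety rule pushes this higher. Following every safe sequence of crossings, the most of the 10 that can be at the warehouse floor as the hand-cart arrives there on crossing 9 is 9 — never all 10.
So no plan with fewer than 11 crossings exists, and this one achieves 11:
1. parent Blue and toddler Blue cross → the warehouse floor.
2. parent Blue crosses ← the loading dock.
3. toddler Gold, toddler Green, and toddler Grey cross → the warehouse floor.
4. toddler Blue crosses ← the loading dock.
5. parent Gold, parent Green, and parent Grey cross → the warehouse floor.
6. parent Gold and toddler Gold cross ← the loading dock.
7. parent Blue, parent Gold, and parent Red cross → the warehouse floor.
8. toddler Grey crosses ← the loading dock.
9. toddler Blue and toddler Gold cross → the warehouse floor.
10. toddler Blue crosses ← the loading dock.
11. toddler Blue, toddler Grey, and toddler Red cross → the warehouse floor.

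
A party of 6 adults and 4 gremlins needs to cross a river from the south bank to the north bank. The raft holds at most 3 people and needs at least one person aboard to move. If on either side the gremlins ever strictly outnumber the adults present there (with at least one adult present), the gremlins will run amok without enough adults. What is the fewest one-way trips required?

Counting alone: each trip to the north bank takes at most 3 across and each return brings at least 1 back, so after t trips out (and t−1 returns) at most 3t − (t−1) of the 10 are across; that first reaches 10 at t = 5, so at least 9 crossings are needed.
The plan below uses exactly 9 crossings, so it is optimal:
1. 2 gremlins → the north bank.  (the south bank: 6A 2G; the north bank: 0A 2G)
2. 1 gremlin ← the south bank.  (the south bank: 6A 3G; the north bank: 0A 1G)
3. 3 gremlins → the north bank.  (the south bank: 6A 0G; the north bank: 0A 4G)
4. 1 gremlin ← the south bank.  (the south bank: 6A 1G; the north bank: 0A 3G)
5. 3 adults → the north bank.  (the south bank: 3A 1G; the north bank: 3A 3G)
6. 1 gremlin ← the south bank.  (the south bank: 3A 2G; the north bank: 3A 2G)
7. 1 adult and 2 gremlins → the north bank.  (the south bank: 2A 0G; the north bank: 4A 4G)
8. 1 gremlin ← the south bank.  (the south bank: 2A 1G; the north bank: 4A 3G)
9. 2 adults and 1 gremlin → the north bank.  (the south bank: 0A 0G; the north bank: 6A 4G)

9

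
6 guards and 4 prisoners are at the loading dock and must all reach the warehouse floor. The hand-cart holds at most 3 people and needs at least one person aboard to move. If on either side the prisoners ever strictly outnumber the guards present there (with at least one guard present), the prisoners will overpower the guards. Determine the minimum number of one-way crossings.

Counting alone: each trip to the warehouse floor takes at most 3 across and each return brings at least 1 back, so after t trips out (and t−1 returns) at most 3t − (t−1) of the 10 are across; that first reaches 10 at t = 5, so at least 9 crossings are needed.
The plan below uses exactly 9 crossings, so it is optimal:
1. 2 prisoners → the warehouse floor.  (the loading dock: 6G 2P; the warehouse floor: 0G 2P)
2. 1 prisoner ← the loading dock.  (the loading dock: 6G 3P; the warehouse floor: 0G 1P)
3. 3 prisoners → the warehouse floor.  (the loading dock: 6G 0P; the warehouse floor: 0G 4P)
4. 1 prisoner ← the loading dock.  (the loading dock: 6G 1P; the warehouse floor: 0G 3P)
5. 3 guards → the warehouse floor.  (the loading dock: 3G 1P; the warehouse floor: 3G 3P)
6. 1 prisoner ← the loading dock.  (the loading dock: 3G 2P; the warehouse floor: 3G 2P)
7. 1 guard and 2 prisoners → the warehouse floor.  (the loading dock: 2G 0P; the warehouse floor: 4G 4P)
8. 1 prisoner ← the loading dock.  (the loading dock: 2G 1P; the warehouse floor: 4G 3P)
9. 2 guards and 1 prisoner → the warehouse floor.  (the loading dock: 0G 0P; the warehouse floor: 6G 4P)

9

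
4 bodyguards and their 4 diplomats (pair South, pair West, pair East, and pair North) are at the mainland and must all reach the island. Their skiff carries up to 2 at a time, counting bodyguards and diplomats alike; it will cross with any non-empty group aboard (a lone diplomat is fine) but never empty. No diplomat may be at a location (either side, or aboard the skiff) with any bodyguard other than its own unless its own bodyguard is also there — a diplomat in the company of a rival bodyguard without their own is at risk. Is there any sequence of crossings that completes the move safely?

Following every safe sequence of crossings from the start, the most of the 8 that can be at the island as the skiff arrives there on crossings 1, 3, 5 is 2, 3, 4 respectively; the best ever achieved is 4 of 8.
From crossing 7 on, no configuration arises that was not already reachable earlier: only 44 distinct safe configurations (who is on which side, and where the skiff is) can ever be reached, none of them has everyone across, and every continuation just revisits them. So no valid plan exists.

No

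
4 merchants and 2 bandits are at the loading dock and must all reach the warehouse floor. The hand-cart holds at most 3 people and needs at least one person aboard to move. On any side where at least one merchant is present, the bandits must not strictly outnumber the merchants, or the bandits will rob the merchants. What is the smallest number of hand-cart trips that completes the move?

5

Counting alone: each trip to the warehouse floor takes at most 3 across and each return brings at least 1 back, so after t trips out (and t−1 returns) at most 3t − (t−1) of the 6 are across; that first reaches 6 at t = 3, so at least 5 crossings are needed.
The plan below uses exactly 5 crossings, so it is optimal:
1. 2 bandits → the warehouse floor.  (the loading dock: 4M 0B; the warehouse floor: 0M 2B)
2. 1 bandit ← the loading dock.  (the loading dock: 4M 1B; the warehouse floor: 0M 1B)
3. 2 merchants and 1 bandit → the warehouse floor.  (the loading dock: 2M 0B; the warehouse floor: 2M 2B)
4. 1 bandit ← the loading dock.  (the loading dock: 2M 1B; the warehouse floor: 2M 1B)
5. 2 merchants and 1 bandit → the warehouse floor.  (the loading dock: 0M 0B; the warehouse floor: 4M 2B)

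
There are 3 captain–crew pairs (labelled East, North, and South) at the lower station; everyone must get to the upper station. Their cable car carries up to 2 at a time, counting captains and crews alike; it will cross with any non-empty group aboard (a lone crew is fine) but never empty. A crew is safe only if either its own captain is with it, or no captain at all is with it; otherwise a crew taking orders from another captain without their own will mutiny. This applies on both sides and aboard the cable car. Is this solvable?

Yes

1. captain East and crew East cross → the upper station.
2. captain East crosses ← the lower station.
3. crew North and crew South cross → the upper station.
4. crew East crosses ← the lower station.
5. captain North and captain South cross → the upper station.
6. captain North and crew North cross ← the lower station.
7. captain East and captain North cross → the upper station.
8. crew South crosses ← the lower station.
9. crew East and crew North cross → the upper station.
10. captain South crosses ← the lower station.
11. captain South and crew South cross → the upper station.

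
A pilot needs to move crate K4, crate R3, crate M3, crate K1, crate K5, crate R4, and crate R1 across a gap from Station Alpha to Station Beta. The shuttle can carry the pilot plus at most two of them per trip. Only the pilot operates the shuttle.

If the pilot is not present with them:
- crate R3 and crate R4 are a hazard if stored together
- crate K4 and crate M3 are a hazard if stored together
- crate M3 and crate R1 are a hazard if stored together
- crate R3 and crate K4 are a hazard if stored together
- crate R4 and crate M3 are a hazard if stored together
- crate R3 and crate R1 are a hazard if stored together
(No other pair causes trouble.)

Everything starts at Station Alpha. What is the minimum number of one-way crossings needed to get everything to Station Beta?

9

Counting alone: the pilot can take at most 2 across per trip to Station Beta, so moving all 7 needs at least 4 loaded trips out, with a return between consecutive ones — at least 7 crossings.
The safety rule pushes this higher. Following every safe sequence of crossings, the most of the 7 that can be at Station Beta as the shuttle arrives there on crossing 7 is 6 — never all 7.
So no plan with fewer than 9 crossings exists, and this one achieves 9:
1. Pilot goes to Station Beta with crate M3 and crate R3.
2. Pilot goes back to Station Alpha alone.
3. Pilot goes to Station Beta with crate K4.
4. Pilot goes back to Station Alpha with crate M3 and crate R3.
5. Pilot goes to Station Beta with crate R1 and crate R4.
6. Pilot goes back to Station Alpha alone.
7. Pilot goes to Station Beta with crate K1 and crate K5.
8. Pilot goes back to Station Alpha alone.
9. Pilot goes to Station Beta with crate M3 and crate R3.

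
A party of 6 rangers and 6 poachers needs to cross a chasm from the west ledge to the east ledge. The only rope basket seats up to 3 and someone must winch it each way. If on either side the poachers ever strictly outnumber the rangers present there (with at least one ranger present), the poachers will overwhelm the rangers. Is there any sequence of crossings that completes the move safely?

No

Following every safe sequence of crossings from the start, the most of the 12 that can be at the east ledge as the rope basket arrives there on crossings 1, 3, 5 is 3, 5, 6 respectively; the best ever achieved is 6 of 12.
From crossing 7 on, no configuration arises that was not already reachable earlier: only 17 distinct safe configurations (who is on which side, and where the rope basket is) can ever be reached, none of them has everyone across, and every continuation just revisits them. They are: 0 rangers + 0 poachers across (rope basket back at the start); 0 rangers + 1 poacher across (rope basket there); 0 rangers + 1 poacher across (rope basket back at the start); 0 rangers + 2 poachers across (rope basket there); 0 rangers + 2 poachers across (rope basket back at the start); 0 rangers + 3 poachers across (rope basket there); 0 rangers + 3 poachers across (rope basket back at the start); 0 rangers + 4 poachers across (rope basket there); 0 rangers + 4 poachers across (rope basket back at the start); 0 rangers + 5 poachers across (rope basket there); 0 rangers + 5 poachers across (rope basket back at the start); 0 rangers + 6 poachers across (rope basket there); 1 ranger + 1 poacher across (rope basket there); 1 ranger + 1 poacher across (rope basket back at the start); 2 rangers + 2 poachers across (rope basket there); 2 rangers + 2 poachers across (rope basket back at the start); 3 rangers + 3 poachers across (rope basket there). So no valid plan exists.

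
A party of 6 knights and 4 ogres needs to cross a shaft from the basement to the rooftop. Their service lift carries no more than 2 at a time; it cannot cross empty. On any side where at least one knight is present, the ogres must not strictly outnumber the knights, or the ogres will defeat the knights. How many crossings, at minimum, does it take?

Counting alone: each trip to the rooftop takes at most 2 across and each return brings at least 1 back, so after t trips out (and t−1 returns) at most 2t − (t−1) of the 10 are across; that first reaches 10 at t = 9, so at least 17 crossings are needed.
The plan below uses exactly 17 crossings, so it is optimal:
1. 2 ogres → the rooftop.  (the basement: 6K 2O; the rooftop: 0K 2O)
2. 1 ogre ← the basement.  (the basement: 6K 3O; the rooftop: 0K 1O)
3. 2 ogres → the rooftop.  (the basement: 6K 1O; the rooftop: 0K 3O)
4. 1 ogre ← the basement.  (the basement: 6K 2O; the rooftop: 0K 2O)
5. 2 knights → the rooftop.  (the basement: 4K 2O; the rooftop: 2K 2O)
6. 1 ogre ← the basement.  (the basement: 4K 3O; the rooftop: 2K 1O)
7. 1 knight and 1 ogre → the rooftop.  (the basement: 3K 2O; the rooftop: 3K 2O)
8. 1 ogre ← the basement.  (the basement: 3K 3O; the rooftop: 3K 1O)
9. 2 ogres → the rooftop.  (the basement: 3K 1O; the rooftop: 3K 3O)
10. 1 ogre ← the basement.  (the basement: 3K 2O; the rooftop: 3K 2O)
11. 1 knight and 1 ogre → the rooftop.  (the basement: 2K 1O; the rooftop: 4K 3O)
12. 1 ogre ← the basement.  (the basement: 2K 2O; the rooftop: 4K 2O)
13. 2 ogres → the rooftop.  (the basement: 2K 0O; the rooftop: 4K 4O)
14. 1 ogre ← the basement.  (the basement: 2K 1O; the rooftop: 4K 3O)
15. 1 knight and 1 ogre → the rooftop.  (the basement: 1K 0O; the rooftop: 5K 4O)
16. 1 ogre ← the basement.  (the basement: 1K 1O; the rooftop: 5K 3O)
17. 1 knight and 1 ogre → the rooftop.  (the basement: 0K 0O; the rooftop: 6K 4O)

17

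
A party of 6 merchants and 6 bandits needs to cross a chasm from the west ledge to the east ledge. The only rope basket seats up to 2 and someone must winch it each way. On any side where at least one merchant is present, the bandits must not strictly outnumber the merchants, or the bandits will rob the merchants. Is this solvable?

Following every safe sequence of crossings from the start, the most of the 12 that can be at the east ledge as the rope basket arrives there on crossings 1, 3, 5, 7, 9 is 2, 3, 4, 5, 6 respectively; the best ever achieved is 6 of 12.
From crossing 11 on, no configuration arises that was not already reachable earlier: only 15 distinct safe configurations (who is on which side, and where the rope basket is) can ever be reached, none of them has everyone across, and every continuation just revisits them. They are: 0 merchants + 0 bandits across (rope basket back at the start); 0 merchants + 1 bandit across (rope basket there); 0 merchants + 1 bandit across (rope basket back at the start); 0 merchants + 2 bandits across (rope basket there); 0 merchants + 2 bandits across (rope basket back at the start); 0 merchants + 3 bandits across (rope basket there); 0 merchants + 3 bandits across (rope basket back at the start); 0 merchants + 4 bandits across (rope basket there); 0 merchants + 4 bandits across (rope basket back at the start); 0 merchants + 5 bandits across (rope basket there); 0 merchants + 5 bandits across (rope basket back at the start); 0 merchants + 6 bandits across (rope basket there); 1 merchant + 1 bandit across (rope basket there); 1 merchant + 1 bandit across (rope basket back at the start); 2 merchants + 2 bandits across (rope basket there). So no valid plan exists.

No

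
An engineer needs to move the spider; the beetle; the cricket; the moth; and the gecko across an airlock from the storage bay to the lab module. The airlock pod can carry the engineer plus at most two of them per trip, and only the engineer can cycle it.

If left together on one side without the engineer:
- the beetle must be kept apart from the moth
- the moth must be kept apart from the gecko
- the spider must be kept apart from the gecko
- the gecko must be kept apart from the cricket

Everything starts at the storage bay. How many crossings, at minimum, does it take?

5

Counting alone: the engineer can take at most 2 across per trip to the lab module, so moving all 5 needs at least 3 loaded trips out, with a return between consecutive ones — at least 5 crossings.
The plan below uses exactly 5 crossings, so it is optimal:
1. Engineer goes to the lab module with the beetle and the gecko.  [the storage bay: the cricket, the moth, the spider | the lab module: the beetle, the gecko]
2. Engineer goes back to the storage bay alone.  [the storage bay: the cricket, the moth, the spider | the lab module: the beetle, the gecko]
3. Engineer goes to the lab module with the cricket and the spider.  [the storage bay: the moth | the lab module: the beetle, the cricket, the gecko, the spider]
4. Engineer goes back to the storage bay with the gecko.  [the storage bay: the gecko, the moth | the lab module: the beetle, the cricket, the spider]
5. Engineer goes to the lab module with the gecko and the moth.  [the storage bay: — | the lab module: the beetle, the cricket, the gecko, the moth, the spider]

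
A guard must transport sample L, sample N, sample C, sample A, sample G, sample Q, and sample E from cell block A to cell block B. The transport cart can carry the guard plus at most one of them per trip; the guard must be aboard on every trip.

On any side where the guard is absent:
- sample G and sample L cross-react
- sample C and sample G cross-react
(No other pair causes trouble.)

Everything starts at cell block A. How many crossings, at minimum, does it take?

Counting alone: the guard can take at most 1 across per trip to cell block B, so moving all 7 needs at least 7 loaded trips out, with a return between consecutive ones — at least 13 crossings.
The safety rule pushes this higher. Following every safe sequence of crossings, the most of the 7 that can be at cell block B as the transport cart arrives there on crossing 13 is 6 — never all 7.
So no plan with fewer than 15 crossings exists, and this one achieves 15:
1. Guard goes to cell block B with sample G.  [cell block A: sample A, sample C, sample E, sample L, sample N, sample Q | cell block B: sample G]
2. Guard goes back to cell block A alone.  [cell block A: sample A, sample C, sample E, sample L, sample N, sample Q | cell block B: sample G]
3. Guard goes to cell block B with sample L.  [cell block A: sample A, sample C, sample E, sample N, sample Q | cell block B: sample G, sample L]
4. Guard goes back to cell block A with sample G.  [cell block A: sample A, sample C, sample E, sample G, sample N, sample Q | cell block B: sample L]
5. Guard goes to cell block B with sample C.  [cell block A: sample A, sample E, sample G, sample N, sample Q | cell block B: sample C, sample L]
6. Guard goes back to cell block A alone.  [cell block A: sample A, sample E, sample G, sample N, sample Q | cell block B: sample C, sample L]
7. Guard goes to cell block B with sample N.  [cell block A: sample A, sample E, sample G, sample Q | cell block B: sample C, sample L, sample N]
8. Guard goes back to cell block A alone.  [cell block A: sample A, sample E, sample G, sample Q | cell block B: sample C, sample L, sample N]
9. Guard goes to cell block B with sample A.  [cell block A: sample E, sample G, sample Q | cell block B: sample A, sample C, sample L, sample N]
10. Guard goes back to cell block A alone.  [cell block A: sample E, sample G, sample Q | cell block B: sample A, sample C, sample L, sample N]
11. Guard goes to cell block B with sample Q.  [cell block A: sample E, sample G | cell block B: sample A, sample C, sample L, sample N, sample Q]
12. Guard goes back to cell block A alone.  [cell block A: sample E, sample G | cell block B: sample A, sample C, sample L, sample N, sample Q]
13. Guard goes to cell block B with sample E.  [cell block A: sample G | cell block B: sample A, sample C, sample E, sample L, sample N, sample Q]
14. Guard goes back to cell block A alone.  [cell block A: sample G | cell block B: sample A, sample C, sample E, sample L, sample N, sample Q]
15. Guard goes to cell block B with sample G.  [cell block A: — | cell block B: sample A, sample C, sample E, sample G, sample L, sample N, sample Q]

15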